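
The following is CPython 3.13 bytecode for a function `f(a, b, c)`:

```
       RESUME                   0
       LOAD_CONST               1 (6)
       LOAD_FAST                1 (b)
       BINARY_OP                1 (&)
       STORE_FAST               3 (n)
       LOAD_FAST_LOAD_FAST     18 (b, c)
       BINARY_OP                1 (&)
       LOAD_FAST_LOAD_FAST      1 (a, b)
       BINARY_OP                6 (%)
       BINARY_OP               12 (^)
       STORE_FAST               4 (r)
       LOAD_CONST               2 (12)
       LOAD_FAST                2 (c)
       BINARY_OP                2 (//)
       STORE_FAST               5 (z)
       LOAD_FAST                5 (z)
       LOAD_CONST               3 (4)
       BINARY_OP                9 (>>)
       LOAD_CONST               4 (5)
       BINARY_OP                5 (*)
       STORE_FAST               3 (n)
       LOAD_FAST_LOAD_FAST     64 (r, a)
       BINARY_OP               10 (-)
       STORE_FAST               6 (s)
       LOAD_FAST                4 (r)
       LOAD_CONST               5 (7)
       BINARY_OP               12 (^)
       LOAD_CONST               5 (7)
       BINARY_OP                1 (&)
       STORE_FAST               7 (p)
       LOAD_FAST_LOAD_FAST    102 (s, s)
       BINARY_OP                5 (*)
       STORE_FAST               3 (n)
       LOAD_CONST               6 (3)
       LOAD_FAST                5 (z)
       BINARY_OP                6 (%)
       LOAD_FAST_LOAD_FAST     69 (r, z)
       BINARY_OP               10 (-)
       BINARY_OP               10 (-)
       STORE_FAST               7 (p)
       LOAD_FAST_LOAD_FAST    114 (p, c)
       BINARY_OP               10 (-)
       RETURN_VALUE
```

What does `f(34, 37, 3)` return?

-31

LOAD_CONST → push 6. Stack: [6]
LOAD_FAST b → push 37. Stack: [6, 37]
BINARY_OP & → 6 & 37 = 4. Stack: [4]
STORE_FAST n → n=4. Stack: []
LOAD_FAST_LOAD_FAST b,c → push 37,3. Stack: [37, 3]
BINARY_OP & → 37 & 3 = 1. Stack: [1]
LOAD_FAST_LOAD_FAST a,b → push 34,37. Stack: [1, 34, 37]
BINARY_OP % → 34 % 37 = 34. Stack: [1, 34]
BINARY_OP ^ → 1 ^ 34 = 35. Stack: [35]
STORE_FAST r → r=35. Stack: []
LOAD_CONST → push 12. Stack: [12]
LOAD_FAST c → push 3. Stack: [12, 3]
BINARY_OP // → 12 // 3 = 4. Stack: [4]
STORE_FAST z → z=4. Stack: []
LOAD_FAST z → push 4. Stack: [4]
LOAD_CONST → push 4. Stack: [4, 4]
BINARY_OP >> → 4 >> 4 = 0. Stack: [0]
LOAD_CONST → push 5. Stack: [0, 5]
BINARY_OP * → 0 * 5 = 0. Stack: [0]
STORE_FAST n → n=0. Stack: []
LOAD_FAST_LOAD_FAST r,a → push 35,34. Stack: [35, 34]
BINARY_OP - → 35 - 34 = 1. Stack: [1]
STORE_FAST s → s=1. Stack: []
LOAD_FAST r → push 35. Stack: [35]
LOAD_CONST → push 7. Stack: [35, 7]
BINARY_OP ^ → 35 ^ 7 = 36. Stack: [36]
LOAD_CONST → push 7. Stack: [36, 7]
BINARY_OP & → 36 & 7 = 4. Stack: [4]
STORE_FAST p → p=4. Stack: []
LOAD_FAST_LOAD_FAST s,s → push 1,1. Stack: [1, 1]
BINARY_OP * → 1 * 1 = 1. Stack: [1]
STORE_FAST n → n=1. Stack: []
LOAD_CONST → push 3. Stack: [3]
LOAD_FAST z → push 4. Stack: [3, 4]
BINARY_OP % → 3 % 4 = 3. Stack: [3]
LOAD_FAST_LOAD_FAST r,z → push 35,4. Stack: [3, 35, 4]
BINARY_OP - → 35 - 4 = 31. Stack: [3, 31]
BINARY_OP - → 3 - 31 = -28. Stack: [-28]
STORE_FAST p → p=-28. Stack: []
LOAD_FAST_LOAD_FAST p,c → push -28,3. Stack: [-28, 3]
BINARY_OP - → -28 - 3 = -31. Stack: [-31]
RETURN_VALUE → return -31.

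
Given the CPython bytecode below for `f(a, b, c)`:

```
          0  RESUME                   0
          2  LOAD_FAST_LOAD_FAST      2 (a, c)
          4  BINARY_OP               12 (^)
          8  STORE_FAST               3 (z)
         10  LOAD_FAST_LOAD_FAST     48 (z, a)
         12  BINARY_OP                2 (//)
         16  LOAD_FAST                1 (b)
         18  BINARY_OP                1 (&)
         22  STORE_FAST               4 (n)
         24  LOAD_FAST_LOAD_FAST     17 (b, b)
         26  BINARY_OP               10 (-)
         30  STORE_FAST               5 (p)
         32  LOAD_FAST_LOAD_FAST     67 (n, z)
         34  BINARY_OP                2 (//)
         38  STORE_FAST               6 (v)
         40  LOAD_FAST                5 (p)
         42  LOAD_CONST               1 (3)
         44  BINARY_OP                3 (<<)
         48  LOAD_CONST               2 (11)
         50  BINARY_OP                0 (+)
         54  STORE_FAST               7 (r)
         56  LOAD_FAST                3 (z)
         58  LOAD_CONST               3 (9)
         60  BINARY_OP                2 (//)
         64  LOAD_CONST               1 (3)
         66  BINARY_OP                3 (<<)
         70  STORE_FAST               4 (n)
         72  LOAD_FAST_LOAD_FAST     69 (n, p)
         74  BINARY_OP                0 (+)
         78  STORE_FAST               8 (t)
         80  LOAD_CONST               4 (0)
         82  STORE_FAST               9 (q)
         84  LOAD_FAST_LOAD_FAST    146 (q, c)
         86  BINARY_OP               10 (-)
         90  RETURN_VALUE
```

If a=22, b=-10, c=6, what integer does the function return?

LOAD_FAST_LOAD_FAST a,c → push 22,6. Stack: [22, 6]
BINARY_OP ^ → 22 ^ 6 = 16. Stack: [16]
STORE_FAST z → z=16. Stack: []
LOAD_FAST_LOAD_FAST z,a → push 16,22. Stack: [16, 22]
BINARY_OP // → 16 // 22 = 0. Stack: [0]
LOAD_FAST b → push -10. Stack: [0, -10]
BINARY_OP & → 0 & -10 = 0. Stack: [0]
STORE_FAST n → n=0. Stack: []
LOAD_FAST_LOAD_FAST b,b → push -10,-10. Stack: [-10, -10]
BINARY_OP - → -10 - -10 = 0. Stack: [0]
STORE_FAST p → p=0. Stack: []
LOAD_FAST_LOAD_FAST n,z → push 0,16. Stack: [0, 16]
BINARY_OP // → 0 // 16 = 0. Stack: [0]
STORE_FAST v → v=0. Stack: []
LOAD_FAST p → push 0. Stack: [0]
LOAD_CONST → push 3. Stack: [0, 3]
BINARY_OP << → 0 << 3 = 0. Stack: [0]
LOAD_CONST → push 11. Stack: [0, 11]
BINARY_OP + → 0 + 11 = 11. Stack: [11]
STORE_FAST r → r=11. Stack: []
LOAD_FAST z → push 16. Stack: [16]
LOAD_CONST → push 9. Stack: [16, 9]
BINARY_OP // → 16 // 9 = 1. Stack: [1]
LOAD_CONST → push 3. Stack: [1, 3]
BINARY_OP << → 1 << 3 = 8. Stack: [8]
STORE_FAST n → n=8. Stack: []
LOAD_FAST_LOAD_FAST n,p → push 8,0. Stack: [8, 0]
BINARY_OP + → 8 + 0 = 8. Stack: [8]
STORE_FAST t → t=8. Stack: []
LOAD_CONST → push 0. Stack: [0]
STORE_FAST q → q=0. Stack: []
LOAD_FAST_LOAD_FAST q,c → push 0,6. Stack: [0, 6]
BINARY_OP - → 0 - 6 = -6. Stack: [-6]
RETURN_VALUE → return -6.

-6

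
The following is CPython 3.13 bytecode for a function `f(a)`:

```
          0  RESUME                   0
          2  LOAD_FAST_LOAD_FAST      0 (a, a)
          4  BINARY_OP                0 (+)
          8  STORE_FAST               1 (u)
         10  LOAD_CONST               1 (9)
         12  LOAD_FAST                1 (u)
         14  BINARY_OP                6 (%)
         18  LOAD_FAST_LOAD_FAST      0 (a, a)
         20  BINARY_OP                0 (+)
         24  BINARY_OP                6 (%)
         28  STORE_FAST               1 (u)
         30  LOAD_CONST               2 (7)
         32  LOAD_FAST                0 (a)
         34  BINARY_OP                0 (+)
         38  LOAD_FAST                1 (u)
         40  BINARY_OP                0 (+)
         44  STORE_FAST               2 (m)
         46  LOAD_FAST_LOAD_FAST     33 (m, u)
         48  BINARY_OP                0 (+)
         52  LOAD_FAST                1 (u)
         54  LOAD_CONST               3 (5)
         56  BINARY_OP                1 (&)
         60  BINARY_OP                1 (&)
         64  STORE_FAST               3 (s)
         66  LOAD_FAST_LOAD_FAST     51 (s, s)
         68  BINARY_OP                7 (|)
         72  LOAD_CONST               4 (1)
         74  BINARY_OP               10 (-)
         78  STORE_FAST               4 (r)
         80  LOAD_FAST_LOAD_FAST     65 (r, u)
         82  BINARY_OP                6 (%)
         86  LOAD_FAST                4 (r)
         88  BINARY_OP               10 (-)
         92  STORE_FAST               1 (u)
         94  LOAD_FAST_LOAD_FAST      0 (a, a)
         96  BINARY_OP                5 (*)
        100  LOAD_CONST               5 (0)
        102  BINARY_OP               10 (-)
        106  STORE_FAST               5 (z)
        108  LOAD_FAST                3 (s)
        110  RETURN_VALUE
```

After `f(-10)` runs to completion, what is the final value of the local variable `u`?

LOAD_FAST_LOAD_FAST a,a → push -10,-10. Stack: [-10, -10]
BINARY_OP + → -10 + -10 = -20. Stack: [-20]
STORE_FAST u → u=-20. Stack: []
LOAD_CONST → push 9. Stack: [9]
LOAD_FAST u → push -20. Stack: [9, -20]
BINARY_OP % → 9 % -20 = -11. Stack: [-11]
LOAD_FAST_LOAD_FAST a,a → push -10,-10. Stack: [-11, -10, -10]
BINARY_OP + → -10 + -10 = -20. Stack: [-11, -20]
BINARY_OP % → -11 % -20 = -11. Stack: [-11]
STORE_FAST u → u=-11. Stack: []
LOAD_CONST → push 7. Stack: [7]
LOAD_FAST a → push -10. Stack: [7, -10]
BINARY_OP + → 7 + -10 = -3. Stack: [-3]
LOAD_FAST u → push -11. Stack: [-3, -11]
BINARY_OP + → -3 + -11 = -14. Stack: [-14]
STORE_FAST m → m=-14. Stack: []
LOAD_FAST_LOAD_FAST m,u → push -14,-11. Stack: [-14, -11]
BINARY_OP + → -14 + -11 = -25. Stack: [-25]
LOAD_FAST u → push -11. Stack: [-25, -11]
LOAD_CONST → push 5. Stack: [-25, -11, 5]
BINARY_OP & → -11 & 5 = 5. Stack: [-25, 5]
BINARY_OP & → -25 & 5 = 5. Stack: [5]
STORE_FAST s → s=5. Stack: []
LOAD_FAST_LOAD_FAST s,s → push 5,5. Stack: [5, 5]
BINARY_OP | → 5 | 5 = 5. Stack: [5]
LOAD_CONST → push 1. Stack: [5, 1]
BINARY_OP - → 5 - 1 = 4. Stack: [4]
STORE_FAST r → r=4. Stack: []
LOAD_FAST_LOAD_FAST r,u → push 4,-11. Stack: [4, -11]
BINARY_OP % → 4 % -11 = -7. Stack: [-7]
LOAD_FAST r → push 4. Stack: [-7, 4]
BINARY_OP - → -7 - 4 = -11. Stack: [-11]
STORE_FAST u → u=-11. Stack: []
LOAD_FAST_LOAD_FAST a,a → push -10,-10. Stack: [-10, -10]
BINARY_OP * → -10 * -10 = 100. Stack: [100]
LOAD_CONST → push 0. Stack: [100, 0]
BINARY_OP - → 100 - 0 = 100. Stack: [100]
STORE_FAST z → z=100. Stack: []
LOAD_FAST s → push 5. Stack: [5]
RETURN_VALUE → return 5.

-11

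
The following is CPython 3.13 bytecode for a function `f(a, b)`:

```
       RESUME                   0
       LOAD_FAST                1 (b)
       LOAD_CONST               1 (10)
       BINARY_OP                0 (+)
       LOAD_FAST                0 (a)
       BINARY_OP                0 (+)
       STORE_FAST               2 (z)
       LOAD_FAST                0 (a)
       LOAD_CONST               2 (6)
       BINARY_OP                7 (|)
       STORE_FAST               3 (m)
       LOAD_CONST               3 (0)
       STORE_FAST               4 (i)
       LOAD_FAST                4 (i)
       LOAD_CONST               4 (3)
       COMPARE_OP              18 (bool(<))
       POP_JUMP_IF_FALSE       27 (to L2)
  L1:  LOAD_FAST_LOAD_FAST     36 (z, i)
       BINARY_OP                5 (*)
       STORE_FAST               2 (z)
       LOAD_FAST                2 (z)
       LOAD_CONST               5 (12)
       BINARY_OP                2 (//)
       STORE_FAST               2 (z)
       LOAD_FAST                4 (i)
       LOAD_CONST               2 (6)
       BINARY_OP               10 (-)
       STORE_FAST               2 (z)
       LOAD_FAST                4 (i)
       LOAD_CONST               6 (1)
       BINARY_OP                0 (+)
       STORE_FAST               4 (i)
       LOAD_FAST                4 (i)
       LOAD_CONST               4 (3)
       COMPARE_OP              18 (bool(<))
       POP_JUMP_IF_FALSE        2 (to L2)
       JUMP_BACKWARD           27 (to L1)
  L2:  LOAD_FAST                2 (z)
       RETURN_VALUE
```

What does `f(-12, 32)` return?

-4

LOAD_FAST b → push 32
LOAD_CONST → push 10
BINARY_OP + → 32 + 10 = 42
LOAD_FAST a → push -12
BINARY_OP + → 42 + -12 = 30
STORE_FAST z → z=30
LOAD_FAST a → push -12
LOAD_CONST → push 6
BINARY_OP | → -12 | 6 = -10
STORE_FAST m → m=-10
LOAD_CONST → push 0
STORE_FAST i → i=0
LOAD_FAST i → push 0
LOAD_CONST → push 3
COMPARE_OP bool(<) → 0 vs 3 = True
POP_JUMP_IF_FALSE → pop True; no jump
LOAD_FAST_LOAD_FAST z,i → push 30,0
BINARY_OP * → 30 * 0 = 0
STORE_FAST z → z=0
LOAD_FAST z → push 0
LOAD_CONST → push 12
BINARY_OP // → 0 // 12 = 0
STORE_FAST z → z=0
LOAD_FAST i → push 0
LOAD_CONST → push 6
BINARY_OP - → 0 - 6 = -6
STORE_FAST z → z=-6
LOAD_FAST i → push 0
LOAD_CONST → push 1
BINARY_OP + → 0 + 1 = 1
STORE_FAST i → i=1
LOAD_FAST i → push 1
LOAD_CONST → push 3
COMPARE_OP bool(<) → 1 vs 3 = True
POP_JUMP_IF_FALSE → pop True; no jump
LOAD_FAST_LOAD_FAST z,i → push -6,1
BINARY_OP * → -6 * 1 = -6
STORE_FAST z → z=-6
LOAD_FAST z → push -6
LOAD_CONST → push 12
BINARY_OP // → -6 // 12 = -1
STORE_FAST z → z=-1
LOAD_FAST i → push 1
LOAD_CONST → push 6
BINARY_OP - → 1 - 6 = -5
STORE_FAST z → z=-5
LOAD_FAST i → push 1
LOAD_CONST → push 1
BINARY_OP + → 1 + 1 = 2
STORE_FAST i → i=2
LOAD_FAST i → push 2
LOAD_CONST → push 3
COMPARE_OP bool(<) → 2 vs 3 = True
POP_JUMP_IF_FALSE → pop True; no jump
LOAD_FAST_LOAD_FAST z,i → push -5,2
BINARY_OP * → -5 * 2 = -10
STORE_FAST z → z=-10
LOAD_FAST z → push -10
LOAD_CONST → push 12
BINARY_OP // → -10 // 12 = -1
STORE_FAST z → z=-1
LOAD_FAST i → push 2
LOAD_CONST → push 6
BINARY_OP - → 2 - 6 = -4
STORE_FAST z → z=-4
LOAD_FAST i → push 2
LOAD_CONST → push 1
BINARY_OP + → 2 + 1 = 3
STORE_FAST i → i=3
LOAD_FAST i → push 3
LOAD_CONST → push 3
COMPARE_OP bool(<) → 3 vs 3 = False
POP_JUMP_IF_FALSE → pop False; jump
LOAD_FAST z → push -4
RETURN_VALUE → return -4.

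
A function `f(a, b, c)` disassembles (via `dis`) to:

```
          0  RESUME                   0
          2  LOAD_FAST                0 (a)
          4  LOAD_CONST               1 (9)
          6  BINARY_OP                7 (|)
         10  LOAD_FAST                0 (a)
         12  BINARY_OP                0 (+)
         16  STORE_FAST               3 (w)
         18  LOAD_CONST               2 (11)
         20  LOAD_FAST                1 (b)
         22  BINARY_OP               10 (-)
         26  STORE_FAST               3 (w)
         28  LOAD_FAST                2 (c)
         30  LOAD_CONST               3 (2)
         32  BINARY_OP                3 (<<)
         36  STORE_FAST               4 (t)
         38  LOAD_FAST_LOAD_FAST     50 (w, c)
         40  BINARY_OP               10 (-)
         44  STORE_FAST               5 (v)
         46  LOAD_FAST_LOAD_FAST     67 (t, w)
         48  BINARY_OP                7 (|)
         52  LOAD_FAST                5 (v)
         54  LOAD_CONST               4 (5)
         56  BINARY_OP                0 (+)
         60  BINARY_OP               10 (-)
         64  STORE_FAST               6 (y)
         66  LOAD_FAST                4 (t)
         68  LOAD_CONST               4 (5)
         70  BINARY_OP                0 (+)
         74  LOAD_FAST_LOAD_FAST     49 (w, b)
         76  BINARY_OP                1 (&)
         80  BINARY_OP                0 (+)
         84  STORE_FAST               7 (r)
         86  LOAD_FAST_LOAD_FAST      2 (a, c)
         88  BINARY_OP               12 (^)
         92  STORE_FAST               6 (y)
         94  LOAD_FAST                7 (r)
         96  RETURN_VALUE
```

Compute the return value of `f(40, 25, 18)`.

LOAD_FAST a → push 40. Stack: [40]
LOAD_CONST → push 9. Stack: [40, 9]
BINARY_OP | → 40 | 9 = 41. Stack: [41]
LOAD_FAST a → push 40. Stack: [41, 40]
BINARY_OP + → 41 + 40 = 81. Stack: [81]
STORE_FAST w → w=81. Stack: []
LOAD_CONST → push 11. Stack: [11]
LOAD_FAST b → push 25. Stack: [11, 25]
BINARY_OP - → 11 - 25 = -14. Stack: [-14]
STORE_FAST w → w=-14. Stack: []
LOAD_FAST c → push 18. Stack: [18]
LOAD_CONST → push 2. Stack: [18, 2]
BINARY_OP << → 18 << 2 = 72. Stack: [72]
STORE_FAST t → t=72. Stack: []
LOAD_FAST_LOAD_FAST w,c → push -14,18. Stack: [-14, 18]
BINARY_OP - → -14 - 18 = -32. Stack: [-32]
STORE_FAST v → v=-32. Stack: []
LOAD_FAST_LOAD_FAST t,w → push 72,-14. Stack: [72, -14]
BINARY_OP | → 72 | -14 = -6. Stack: [-6]
LOAD_FAST v → push -32. Stack: [-6, -32]
LOAD_CONST → push 5. Stack: [-6, -32, 5]
BINARY_OP + → -32 + 5 = -27. Stack: [-6, -27]
BINARY_OP - → -6 - -27 = 21. Stack: [21]
STORE_FAST y → y=21. Stack: []
LOAD_FAST t → push 72. Stack: [72]
LOAD_CONST → push 5. Stack: [72, 5]
BINARY_OP + → 72 + 5 = 77. Stack: [77]
LOAD_FAST_LOAD_FAST w,b → push -14,25. Stack: [77, -14, 25]
BINARY_OP & → -14 & 25 = 16. Stack: [77, 16]
BINARY_OP + → 77 + 16 = 93. Stack: [93]
STORE_FAST r → r=93. Stack: []
LOAD_FAST_LOAD_FAST a,c → push 40,18. Stack: [40, 18]
BINARY_OP ^ → 40 ^ 18 = 58. Stack: [58]
STORE_FAST y → y=58. Stack: []
LOAD_FAST r → push 93. Stack: [93]
RETURN_VALUE → return 93.

93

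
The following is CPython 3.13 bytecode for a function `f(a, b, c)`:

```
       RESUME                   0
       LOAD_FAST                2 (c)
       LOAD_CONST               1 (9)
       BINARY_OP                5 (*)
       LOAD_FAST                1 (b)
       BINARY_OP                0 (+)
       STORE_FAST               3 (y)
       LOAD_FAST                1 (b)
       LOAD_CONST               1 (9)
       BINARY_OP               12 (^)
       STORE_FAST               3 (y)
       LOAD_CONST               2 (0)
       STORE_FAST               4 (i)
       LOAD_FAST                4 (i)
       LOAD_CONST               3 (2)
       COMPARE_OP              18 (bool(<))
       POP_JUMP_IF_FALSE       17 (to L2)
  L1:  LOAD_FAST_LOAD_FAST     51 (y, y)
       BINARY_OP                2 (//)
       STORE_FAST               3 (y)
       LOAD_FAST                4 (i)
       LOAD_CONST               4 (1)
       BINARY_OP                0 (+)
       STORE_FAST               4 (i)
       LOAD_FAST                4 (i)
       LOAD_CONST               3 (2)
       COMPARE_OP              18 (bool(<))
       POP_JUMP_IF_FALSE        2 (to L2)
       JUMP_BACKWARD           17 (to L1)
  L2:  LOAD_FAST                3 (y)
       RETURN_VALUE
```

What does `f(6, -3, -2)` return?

1

LOAD_FAST c → push -2. Stack: [-2]
LOAD_CONST → push 9. Stack: [-2, 9]
BINARY_OP * → -2 * 9 = -18. Stack: [-18]
LOAD_FAST b → push -3. Stack: [-18, -3]
BINARY_OP + → -18 + -3 = -21. Stack: [-21]
STORE_FAST y → y=-21. Stack: []
LOAD_FAST b → push -3. Stack: [-3]
LOAD_CONST → push 9. Stack: [-3, 9]
BINARY_OP ^ → -3 ^ 9 = -12. Stack: [-12]
STORE_FAST y → y=-12. Stack: []
LOAD_CONST → push 0. Stack: [0]
STORE_FAST i → i=0. Stack: []
LOAD_FAST i → push 0. Stack: [0]
LOAD_CONST → push 2. Stack: [0, 2]
COMPARE_OP bool(<) → 0 vs 2 = True. Stack: [True]
POP_JUMP_IF_FALSE → pop True; no jump. Stack: []
LOAD_FAST_LOAD_FAST y,y → push -12,-12. Stack: [-12, -12]
BINARY_OP // → -12 // -12 = 1. Stack: [1]
STORE_FAST y → y=1. Stack: []
LOAD_FAST i → push 0. Stack: [0]
LOAD_CONST → push 1. Stack: [0, 1]
BINARY_OP + → 0 + 1 = 1. Stack: [1]
STORE_FAST i → i=1. Stack: []
LOAD_FAST i → push 1. Stack: [1]
LOAD_CONST → push 2. Stack: [1, 2]
COMPARE_OP bool(<) → 1 vs 2 = True. Stack: [True]
POP_JUMP_IF_FALSE → pop True; no jump. Stack: []
LOAD_FAST_LOAD_FAST y,y → push 1,1. Stack: [1, 1]
BINARY_OP // → 1 // 1 = 1. Stack: [1]
STORE_FAST y → y=1. Stack: []
LOAD_FAST i → push 1. Stack: [1]
LOAD_CONST → push 1. Stack: [1, 1]
BINARY_OP + → 1 + 1 = 2. Stack: [2]
STORE_FAST i → i=2. Stack: []
LOAD_FAST i → push 2. Stack: [2]
LOAD_CONST → push 2. Stack: [2, 2]
COMPARE_OP bool(<) → 2 vs 2 = False. Stack: [False]
POP_JUMP_IF_FALSE → pop False; jump. Stack: []
LOAD_FAST y → push 1. Stack: [1]
RETURN_VALUE → return 1.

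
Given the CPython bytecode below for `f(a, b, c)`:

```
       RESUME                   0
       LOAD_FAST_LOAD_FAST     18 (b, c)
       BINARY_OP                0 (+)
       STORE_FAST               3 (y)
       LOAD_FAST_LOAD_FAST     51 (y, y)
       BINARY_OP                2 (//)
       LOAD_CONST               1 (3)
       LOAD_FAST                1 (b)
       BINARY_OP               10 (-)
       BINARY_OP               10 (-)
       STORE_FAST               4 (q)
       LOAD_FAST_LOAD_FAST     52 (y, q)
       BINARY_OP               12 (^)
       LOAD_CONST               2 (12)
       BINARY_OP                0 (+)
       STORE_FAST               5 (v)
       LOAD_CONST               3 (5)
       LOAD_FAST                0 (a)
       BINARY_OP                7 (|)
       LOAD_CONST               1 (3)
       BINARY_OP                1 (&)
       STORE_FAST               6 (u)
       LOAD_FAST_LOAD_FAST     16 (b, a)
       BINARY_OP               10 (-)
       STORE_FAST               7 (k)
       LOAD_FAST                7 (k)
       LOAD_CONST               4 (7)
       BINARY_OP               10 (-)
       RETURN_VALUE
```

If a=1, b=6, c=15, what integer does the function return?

LOAD_FAST_LOAD_FAST b,c → push 6,15. Stack: [6, 15]
BINARY_OP + → 6 + 15 = 21. Stack: [21]
STORE_FAST y → y=21. Stack: []
LOAD_FAST_LOAD_FAST y,y → push 21,21. Stack: [21, 21]
BINARY_OP // → 21 // 21 = 1. Stack: [1]
LOAD_CONST → push 3. Stack: [1, 3]
LOAD_FAST b → push 6. Stack: [1, 3, 6]
BINARY_OP - → 3 - 6 = -3. Stack: [1, -3]
BINARY_OP - → 1 - -3 = 4. Stack: [4]
STORE_FAST q → q=4. Stack: []
LOAD_FAST_LOAD_FAST y,q → push 21,4. Stack: [21, 4]
BINARY_OP ^ → 21 ^ 4 = 17. Stack: [17]
LOAD_CONST → push 12. Stack: [17, 12]
BINARY_OP + → 17 + 12 = 29. Stack: [29]
STORE_FAST v → v=29. Stack: []
LOAD_CONST → push 5. Stack: [5]
LOAD_FAST a → push 1. Stack: [5, 1]
BINARY_OP | → 5 | 1 = 5. Stack: [5]
LOAD_CONST → push 3. Stack: [5, 3]
BINARY_OP & → 5 & 3 = 1. Stack: [1]
STORE_FAST u → u=1. Stack: []
LOAD_FAST_LOAD_FAST b,a → push 6,1. Stack: [6, 1]
BINARY_OP - → 6 - 1 = 5. Stack: [5]
STORE_FAST k → k=5. Stack: []
LOAD_FAST k → push 5. Stack: [5]
LOAD_CONST → push 7. Stack: [5, 7]
BINARY_OP - → 5 - 7 = -2. Stack: [-2]
RETURN_VALUE → return -2.

-2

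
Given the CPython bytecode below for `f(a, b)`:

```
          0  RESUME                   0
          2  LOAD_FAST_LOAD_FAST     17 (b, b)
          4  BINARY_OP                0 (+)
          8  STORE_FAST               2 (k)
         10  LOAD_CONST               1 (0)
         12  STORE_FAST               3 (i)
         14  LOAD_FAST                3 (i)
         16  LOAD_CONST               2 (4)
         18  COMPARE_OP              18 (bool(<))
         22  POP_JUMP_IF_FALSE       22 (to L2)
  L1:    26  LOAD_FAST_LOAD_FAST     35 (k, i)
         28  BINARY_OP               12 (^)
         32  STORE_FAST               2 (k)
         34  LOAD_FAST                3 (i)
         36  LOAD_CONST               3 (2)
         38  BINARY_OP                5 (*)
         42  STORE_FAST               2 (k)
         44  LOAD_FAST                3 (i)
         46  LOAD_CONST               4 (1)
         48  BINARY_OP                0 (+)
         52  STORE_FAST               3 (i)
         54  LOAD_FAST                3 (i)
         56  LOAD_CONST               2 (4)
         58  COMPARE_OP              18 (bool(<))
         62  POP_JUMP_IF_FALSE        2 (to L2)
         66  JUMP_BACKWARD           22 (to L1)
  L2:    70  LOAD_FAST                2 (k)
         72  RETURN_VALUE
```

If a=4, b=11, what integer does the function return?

LOAD_FAST_LOAD_FAST b,b → push 11,11
BINARY_OP + → 11 + 11 = 22
STORE_FAST k → k=22
LOAD_CONST → push 0
STORE_FAST i → i=0
LOAD_FAST i → push 0
LOAD_CONST → push 4
COMPARE_OP bool(<) → 0 vs 4 = True
POP_JUMP_IF_FALSE → pop True; no jump
LOAD_FAST_LOAD_FAST k,i → push 22,0
BINARY_OP ^ → 22 ^ 0 = 22
STORE_FAST k → k=22
LOAD_FAST i → push 0
LOAD_CONST → push 2
BINARY_OP * → 0 * 2 = 0
STORE_FAST k → k=0
LOAD_FAST i → push 0
LOAD_CONST → push 1
BINARY_OP + → 0 + 1 = 1
STORE_FAST i → i=1
LOAD_FAST i → push 1
LOAD_CONST → push 4
COMPARE_OP bool(<) → 1 vs 4 = True
POP_JUMP_IF_FALSE → pop True; no jump
LOAD_FAST_LOAD_FAST k,i → push 0,1
BINARY_OP ^ → 0 ^ 1 = 1
STORE_FAST k → k=1
LOAD_FAST i → push 1
LOAD_CONST → push 2
BINARY_OP * → 1 * 2 = 2
STORE_FAST k → k=2
LOAD_FAST i → push 1
LOAD_CONST → push 1
BINARY_OP + → 1 + 1 = 2
STORE_FAST i → i=2
LOAD_FAST i → push 2
LOAD_CONST → push 4
COMPARE_OP bool(<) → 2 vs 4 = True
POP_JUMP_IF_FALSE → pop True; no jump
LOAD_FAST_LOAD_FAST k,i → push 2,2
BINARY_OP ^ → 2 ^ 2 = 0
STORE_FAST k → k=0
LOAD_FAST i → push 2
LOAD_CONST → push 2
BINARY_OP * → 2 * 2 = 4
STORE_FAST k → k=4
LOAD_FAST i → push 2
LOAD_CONST → push 1
BINARY_OP + → 2 + 1 = 3
STORE_FAST i → i=3
LOAD_FAST i → push 3
LOAD_CONST → push 4
COMPARE_OP bool(<) → 3 vs 4 = True
POP_JUMP_IF_FALSE → pop True; no jump
LOAD_FAST_LOAD_FAST k,i → push 4,3
BINARY_OP ^ → 4 ^ 3 = 7
STORE_FAST k → k=7
LOAD_FAST i → push 3
LOAD_CONST → push 2
BINARY_OP * → 3 * 2 = 6
STORE_FAST k → k=6
LOAD_FAST i → push 3
LOAD_CONST → push 1
BINARY_OP + → 3 + 1 = 4
STORE_FAST i → i=4
LOAD_FAST i → push 4
LOAD_CONST → push 4
COMPARE_OP bool(<) → 4 vs 4 = False
POP_JUMP_IF_FALSE → pop False; jump
LOAD_FAST k → push 6
RETURN_VALUE → return 6.

6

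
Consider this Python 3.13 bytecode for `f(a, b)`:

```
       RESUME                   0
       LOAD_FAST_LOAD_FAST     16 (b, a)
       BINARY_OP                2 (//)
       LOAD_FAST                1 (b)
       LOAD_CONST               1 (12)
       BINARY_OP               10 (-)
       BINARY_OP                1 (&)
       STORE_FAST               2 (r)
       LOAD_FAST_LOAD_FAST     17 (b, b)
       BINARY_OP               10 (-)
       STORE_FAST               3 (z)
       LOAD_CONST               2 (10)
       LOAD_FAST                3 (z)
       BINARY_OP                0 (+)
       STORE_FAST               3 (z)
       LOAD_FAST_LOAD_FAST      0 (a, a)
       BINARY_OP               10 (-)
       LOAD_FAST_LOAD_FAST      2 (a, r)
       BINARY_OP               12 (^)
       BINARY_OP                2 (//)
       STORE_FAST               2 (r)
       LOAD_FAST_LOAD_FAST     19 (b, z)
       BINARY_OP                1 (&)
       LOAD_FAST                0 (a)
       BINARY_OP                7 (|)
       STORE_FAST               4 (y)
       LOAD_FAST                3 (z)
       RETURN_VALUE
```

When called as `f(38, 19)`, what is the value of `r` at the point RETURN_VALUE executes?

LOAD_FAST_LOAD_FAST b,a → push 19,38. Stack: [19, 38]
BINARY_OP // → 19 // 38 = 0. Stack: [0]
LOAD_FAST b → push 19. Stack: [0, 19]
LOAD_CONST → push 12. Stack: [0, 19, 12]
BINARY_OP - → 19 - 12 = 7. Stack: [0, 7]
BINARY_OP & → 0 & 7 = 0. Stack: [0]
STORE_FAST r → r=0. Stack: []
LOAD_FAST_LOAD_FAST b,b → push 19,19. Stack: [19, 19]
BINARY_OP - → 19 - 19 = 0. Stack: [0]
STORE_FAST z → z=0. Stack: []
LOAD_CONST → push 10. Stack: [10]
LOAD_FAST z → push 0. Stack: [10, 0]
BINARY_OP + → 10 + 0 = 10. Stack: [10]
STORE_FAST z → z=10. Stack: []
LOAD_FAST_LOAD_FAST a,a → push 38,38. Stack: [38, 38]
BINARY_OP - → 38 - 38 = 0. Stack: [0]
LOAD_FAST_LOAD_FAST a,r → push 38,0. Stack: [0, 38, 0]
BINARY_OP ^ → 38 ^ 0 = 38. Stack: [0, 38]
BINARY_OP // → 0 // 38 = 0. Stack: [0]
STORE_FAST r → r=0. Stack: []
LOAD_FAST_LOAD_FAST b,z → push 19,10. Stack: [19, 10]
BINARY_OP & → 19 & 10 = 2. Stack: [2]
LOAD_FAST a → push 38. Stack: [2, 38]
BINARY_OP | → 2 | 38 = 38. Stack: [38]
STORE_FAST y → y=38. Stack: []
LOAD_FAST z → push 10. Stack: [10]
RETURN_VALUE → return 10.

0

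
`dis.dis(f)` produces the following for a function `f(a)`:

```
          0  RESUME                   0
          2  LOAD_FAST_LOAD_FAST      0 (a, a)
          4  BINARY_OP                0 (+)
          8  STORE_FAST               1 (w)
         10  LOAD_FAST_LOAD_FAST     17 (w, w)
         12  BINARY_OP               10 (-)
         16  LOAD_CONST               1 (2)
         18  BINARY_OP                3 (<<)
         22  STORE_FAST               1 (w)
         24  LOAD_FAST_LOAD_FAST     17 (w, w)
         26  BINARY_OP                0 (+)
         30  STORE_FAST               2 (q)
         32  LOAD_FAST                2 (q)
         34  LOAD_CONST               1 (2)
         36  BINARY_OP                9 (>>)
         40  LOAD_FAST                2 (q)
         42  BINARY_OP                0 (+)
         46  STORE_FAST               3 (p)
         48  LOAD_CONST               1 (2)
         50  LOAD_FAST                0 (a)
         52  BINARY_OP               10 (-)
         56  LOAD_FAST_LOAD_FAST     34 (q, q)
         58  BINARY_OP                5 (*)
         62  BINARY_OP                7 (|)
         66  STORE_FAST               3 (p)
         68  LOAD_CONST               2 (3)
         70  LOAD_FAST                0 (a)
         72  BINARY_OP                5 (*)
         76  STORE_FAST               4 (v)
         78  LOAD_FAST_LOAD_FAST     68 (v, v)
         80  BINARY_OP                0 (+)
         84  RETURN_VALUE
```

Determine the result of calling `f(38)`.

LOAD_FAST_LOAD_FAST a,a → push 38,38. Stack: [38, 38]
BINARY_OP + → 38 + 38 = 76. Stack: [76]
STORE_FAST w → w=76. Stack: []
LOAD_FAST_LOAD_FAST w,w → push 76,76. Stack: [76, 76]
BINARY_OP - → 76 - 76 = 0. Stack: [0]
LOAD_CONST → push 2. Stack: [0, 2]
BINARY_OP << → 0 << 2 = 0. Stack: [0]
STORE_FAST w → w=0. Stack: []
LOAD_FAST_LOAD_FAST w,w → push 0,0. Stack: [0, 0]
BINARY_OP + → 0 + 0 = 0. Stack: [0]
STORE_FAST q → q=0. Stack: []
LOAD_FAST q → push 0. Stack: [0]
LOAD_CONST → push 2. Stack: [0, 2]
BINARY_OP >> → 0 >> 2 = 0. Stack: [0]
LOAD_FAST q → push 0. Stack: [0, 0]
BINARY_OP + → 0 + 0 = 0. Stack: [0]
STORE_FAST p → p=0. Stack: []
LOAD_CONST → push 2. Stack: [2]
LOAD_FAST a → push 38. Stack: [2, 38]
BINARY_OP - → 2 - 38 = -36. Stack: [-36]
LOAD_FAST_LOAD_FAST q,q → push 0,0. Stack: [-36, 0, 0]
BINARY_OP * → 0 * 0 = 0. Stack: [-36, 0]
BINARY_OP | → -36 | 0 = -36. Stack: [-36]
STORE_FAST p → p=-36. Stack: []
LOAD_CONST → push 3. Stack: [3]
LOAD_FAST a → push 38. Stack: [3, 38]
BINARY_OP * → 3 * 38 = 114. Stack: [114]
STORE_FAST v → v=114. Stack: []
LOAD_FAST_LOAD_FAST v,v → push 114,114. Stack: [114, 114]
BINARY_OP + → 114 + 114 = 228. Stack: [228]
RETURN_VALUE → return 228.

228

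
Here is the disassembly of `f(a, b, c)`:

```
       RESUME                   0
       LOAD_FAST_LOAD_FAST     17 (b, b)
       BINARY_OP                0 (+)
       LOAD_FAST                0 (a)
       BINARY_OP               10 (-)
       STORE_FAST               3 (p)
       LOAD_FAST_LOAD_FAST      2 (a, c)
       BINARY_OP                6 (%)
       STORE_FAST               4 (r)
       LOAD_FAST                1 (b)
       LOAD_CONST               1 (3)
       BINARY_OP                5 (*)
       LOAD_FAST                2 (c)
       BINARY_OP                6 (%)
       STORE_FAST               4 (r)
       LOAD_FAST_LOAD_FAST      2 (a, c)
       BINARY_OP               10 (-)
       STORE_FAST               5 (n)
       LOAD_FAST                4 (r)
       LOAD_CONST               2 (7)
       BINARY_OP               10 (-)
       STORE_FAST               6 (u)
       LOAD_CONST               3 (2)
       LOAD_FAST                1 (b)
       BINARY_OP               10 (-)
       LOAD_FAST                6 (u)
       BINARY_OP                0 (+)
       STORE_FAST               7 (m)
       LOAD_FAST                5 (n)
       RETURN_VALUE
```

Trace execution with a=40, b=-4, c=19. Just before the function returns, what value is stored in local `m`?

6

LOAD_FAST_LOAD_FAST b,b → push -4,-4. Stack: [-4, -4]
BINARY_OP + → -4 + -4 = -8. Stack: [-8]
LOAD_FAST a → push 40. Stack: [-8, 40]
BINARY_OP - → -8 - 40 = -48. Stack: [-48]
STORE_FAST p → p=-48. Stack: []
LOAD_FAST_LOAD_FAST a,c → push 40,19. Stack: [40, 19]
BINARY_OP % → 40 % 19 = 2. Stack: [2]
STORE_FAST r → r=2. Stack: []
LOAD_FAST b → push -4. Stack: [-4]
LOAD_CONST → push 3. Stack: [-4, 3]
BINARY_OP * → -4 * 3 = -12. Stack: [-12]
LOAD_FAST c → push 19. Stack: [-12, 19]
BINARY_OP % → -12 % 19 = 7. Stack: [7]
STORE_FAST r → r=7. Stack: []
LOAD_FAST_LOAD_FAST a,c → push 40,19. Stack: [40, 19]
BINARY_OP - → 40 - 19 = 21. Stack: [21]
STORE_FAST n → n=21. Stack: []
LOAD_FAST r → push 7. Stack: [7]
LOAD_CONST → push 7. Stack: [7, 7]
BINARY_OP - → 7 - 7 = 0. Stack: [0]
STORE_FAST u → u=0. Stack: []
LOAD_CONST → push 2. Stack: [2]
LOAD_FAST b → push -4. Stack: [2, -4]
BINARY_OP - → 2 - -4 = 6. Stack: [6]
LOAD_FAST u → push 0. Stack: [6, 0]
BINARY_OP + → 6 + 0 = 6. Stack: [6]
STORE_FAST m → m=6. Stack: []
LOAD_FAST n → push 21. Stack: [21]
RETURN_VALUE → return 21.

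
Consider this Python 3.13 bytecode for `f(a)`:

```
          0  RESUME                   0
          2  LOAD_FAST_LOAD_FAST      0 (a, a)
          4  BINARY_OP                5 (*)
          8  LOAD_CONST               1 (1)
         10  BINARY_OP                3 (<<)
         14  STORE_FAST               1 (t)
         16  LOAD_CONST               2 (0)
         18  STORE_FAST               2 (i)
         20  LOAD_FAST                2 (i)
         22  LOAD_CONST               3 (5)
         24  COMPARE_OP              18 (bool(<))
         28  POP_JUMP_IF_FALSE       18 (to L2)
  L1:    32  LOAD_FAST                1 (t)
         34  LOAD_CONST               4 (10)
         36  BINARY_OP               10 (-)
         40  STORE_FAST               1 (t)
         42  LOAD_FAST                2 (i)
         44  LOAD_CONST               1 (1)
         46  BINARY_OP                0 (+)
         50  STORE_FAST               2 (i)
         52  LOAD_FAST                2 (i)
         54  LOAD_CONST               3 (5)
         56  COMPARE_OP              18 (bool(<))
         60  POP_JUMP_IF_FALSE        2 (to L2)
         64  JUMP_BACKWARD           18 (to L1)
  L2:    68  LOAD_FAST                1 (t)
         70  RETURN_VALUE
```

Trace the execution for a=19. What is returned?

LOAD_FAST_LOAD_FAST a,a → push 19,19
BINARY_OP * → 19 * 19 = 361
LOAD_CONST → push 1
BINARY_OP << → 361 << 1 = 722
STORE_FAST t → t=722
LOAD_CONST → push 0
STORE_FAST i → i=0
LOAD_FAST i → push 0
LOAD_CONST → push 5
COMPARE_OP bool(<) → 0 vs 5 = True
POP_JUMP_IF_FALSE → pop True; no jump
LOAD_FAST t → push 722
LOAD_CONST → push 10
BINARY_OP - → 722 - 10 = 712
STORE_FAST t → t=712
LOAD_FAST i → push 0
LOAD_CONST → push 1
BINARY_OP + → 0 + 1 = 1
STORE_FAST i → i=1
LOAD_FAST i → push 1
LOAD_CONST → push 5
COMPARE_OP bool(<) → 1 vs 5 = True
POP_JUMP_IF_FALSE → pop True; no jump
LOAD_FAST t → push 712
LOAD_CONST → push 10
BINARY_OP - → 712 - 10 = 702
STORE_FAST t → t=702
LOAD_FAST i → push 1
LOAD_CONST → push 1
BINARY_OP + → 1 + 1 = 2
STORE_FAST i → i=2
LOAD_FAST i → push 2
LOAD_CONST → push 5
COMPARE_OP bool(<) → 2 vs 5 = True
POP_JUMP_IF_FALSE → pop True; no jump
LOAD_FAST t → push 702
LOAD_CONST → push 10
BINARY_OP - → 702 - 10 = 692
STORE_FAST t → t=692
LOAD_FAST i → push 2
LOAD_CONST → push 1
BINARY_OP + → 2 + 1 = 3
STORE_FAST i → i=3
LOAD_FAST i → push 3
LOAD_CONST → push 5
COMPARE_OP bool(<) → 3 vs 5 = True
POP_JUMP_IF_FALSE → pop True; no jump
LOAD_FAST t → push 692
LOAD_CONST → push 10
BINARY_OP - → 692 - 10 = 682
STORE_FAST t → t=682
LOAD_FAST i → push 3
LOAD_CONST → push 1
BINARY_OP + → 3 + 1 = 4
STORE_FAST i → i=4
LOAD_FAST i → push 4
LOAD_CONST → push 5
COMPARE_OP bool(<) → 4 vs 5 = True
POP_JUMP_IF_FALSE → pop True; no jump
LOAD_FAST t → push 682
LOAD_CONST → push 10
BINARY_OP - → 682 - 10 = 672
STORE_FAST t → t=672
LOAD_FAST i → push 4
LOAD_CONST → push 1
BINARY_OP + → 4 + 1 = 5
STORE_FAST i → i=5
LOAD_FAST i → push 5
LOAD_CONST → push 5
COMPARE_OP bool(<) → 5 vs 5 = False
POP_JUMP_IF_FALSE → pop False; jump
LOAD_FAST t → push 672
RETURN_VALUE → return 672.

672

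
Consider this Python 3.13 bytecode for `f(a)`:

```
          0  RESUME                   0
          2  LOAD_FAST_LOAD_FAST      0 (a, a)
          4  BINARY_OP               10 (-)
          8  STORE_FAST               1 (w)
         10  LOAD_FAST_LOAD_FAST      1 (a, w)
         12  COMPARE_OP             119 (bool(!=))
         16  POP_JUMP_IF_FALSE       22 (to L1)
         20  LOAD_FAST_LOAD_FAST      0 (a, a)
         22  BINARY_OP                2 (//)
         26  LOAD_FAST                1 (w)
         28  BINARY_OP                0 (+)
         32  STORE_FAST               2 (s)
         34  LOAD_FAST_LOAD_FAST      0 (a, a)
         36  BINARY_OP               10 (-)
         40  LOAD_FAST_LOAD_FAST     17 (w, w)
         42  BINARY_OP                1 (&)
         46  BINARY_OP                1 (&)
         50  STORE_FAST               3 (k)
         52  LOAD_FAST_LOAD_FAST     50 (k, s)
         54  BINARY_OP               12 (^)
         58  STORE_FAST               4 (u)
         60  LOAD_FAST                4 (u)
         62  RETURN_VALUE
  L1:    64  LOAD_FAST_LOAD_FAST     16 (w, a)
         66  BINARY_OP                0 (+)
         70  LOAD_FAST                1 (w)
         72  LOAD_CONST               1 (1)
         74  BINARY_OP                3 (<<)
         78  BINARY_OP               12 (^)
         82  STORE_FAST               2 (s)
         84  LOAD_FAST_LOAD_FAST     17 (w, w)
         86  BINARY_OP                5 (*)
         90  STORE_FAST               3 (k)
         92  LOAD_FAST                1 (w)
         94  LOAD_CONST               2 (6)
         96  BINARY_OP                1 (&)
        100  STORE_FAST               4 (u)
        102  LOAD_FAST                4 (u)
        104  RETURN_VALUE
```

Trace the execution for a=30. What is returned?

1

LOAD_FAST_LOAD_FAST a,a → push 30,30. Stack: [30, 30]
BINARY_OP - → 30 - 30 = 0. Stack: [0]
STORE_FAST w → w=0. Stack: []
LOAD_FAST_LOAD_FAST a,w → push 30,0. Stack: [30, 0]
COMPARE_OP bool(!=) → 30 vs 0 = True. Stack: [True]
POP_JUMP_IF_FALSE → pop True; no jump. Stack: []
LOAD_FAST_LOAD_FAST a,a → push 30,30. Stack: [30, 30]
BINARY_OP // → 30 // 30 = 1. Stack: [1]
LOAD_FAST w → push 0. Stack: [1, 0]
BINARY_OP + → 1 + 0 = 1. Stack: [1]
STORE_FAST s → s=1. Stack: []
LOAD_FAST_LOAD_FAST a,a → push 30,30. Stack: [30, 30]
BINARY_OP - → 30 - 30 = 0. Stack: [0]
LOAD_FAST_LOAD_FAST w,w → push 0,0. Stack: [0, 0, 0]
BINARY_OP & → 0 & 0 = 0. Stack: [0, 0]
BINARY_OP & → 0 & 0 = 0. Stack: [0]
STORE_FAST k → k=0. Stack: []
LOAD_FAST_LOAD_FAST k,s → push 0,1. Stack: [0, 1]
BINARY_OP ^ → 0 ^ 1 = 1. Stack: [1]
STORE_FAST u → u=1. Stack: []
LOAD_FAST u → push 1. Stack: [1]
RETURN_VALUE → return 1.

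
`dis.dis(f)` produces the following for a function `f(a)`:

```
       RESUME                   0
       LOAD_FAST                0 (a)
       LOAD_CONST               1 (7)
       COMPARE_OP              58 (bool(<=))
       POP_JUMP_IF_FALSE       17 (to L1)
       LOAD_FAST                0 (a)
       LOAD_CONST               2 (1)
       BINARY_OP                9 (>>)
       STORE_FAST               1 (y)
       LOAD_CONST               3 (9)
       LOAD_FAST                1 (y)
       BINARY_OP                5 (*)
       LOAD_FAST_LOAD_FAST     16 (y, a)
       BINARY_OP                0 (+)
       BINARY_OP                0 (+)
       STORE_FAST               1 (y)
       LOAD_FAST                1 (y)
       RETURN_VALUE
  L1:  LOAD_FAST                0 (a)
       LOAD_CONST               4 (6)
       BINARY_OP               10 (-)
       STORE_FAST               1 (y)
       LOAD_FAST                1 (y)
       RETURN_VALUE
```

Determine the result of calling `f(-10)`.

LOAD_FAST a → push -10. Stack: [-10]
LOAD_CONST → push 7. Stack: [-10, 7]
COMPARE_OP bool(<=) → -10 vs 7 = True. Stack: [True]
POP_JUMP_IF_FALSE → pop True; no jump. Stack: []
LOAD_FAST a → push -10. Stack: [-10]
LOAD_CONST → push 1. Stack: [-10, 1]
BINARY_OP >> → -10 >> 1 = -5. Stack: [-5]
STORE_FAST y → y=-5. Stack: []
LOAD_CONST → push 9. Stack: [9]
LOAD_FAST y → push -5. Stack: [9, -5]
BINARY_OP * → 9 * -5 = -45. Stack: [-45]
LOAD_FAST_LOAD_FAST y,a → push -5,-10. Stack: [-45, -5, -10]
BINARY_OP + → -5 + -10 = -15. Stack: [-45, -15]
BINARY_OP + → -45 + -15 = -60. Stack: [-60]
STORE_FAST y → y=-60. Stack: []
LOAD_FAST y → push -60. Stack: [-60]
RETURN_VALUE → return -60.

-60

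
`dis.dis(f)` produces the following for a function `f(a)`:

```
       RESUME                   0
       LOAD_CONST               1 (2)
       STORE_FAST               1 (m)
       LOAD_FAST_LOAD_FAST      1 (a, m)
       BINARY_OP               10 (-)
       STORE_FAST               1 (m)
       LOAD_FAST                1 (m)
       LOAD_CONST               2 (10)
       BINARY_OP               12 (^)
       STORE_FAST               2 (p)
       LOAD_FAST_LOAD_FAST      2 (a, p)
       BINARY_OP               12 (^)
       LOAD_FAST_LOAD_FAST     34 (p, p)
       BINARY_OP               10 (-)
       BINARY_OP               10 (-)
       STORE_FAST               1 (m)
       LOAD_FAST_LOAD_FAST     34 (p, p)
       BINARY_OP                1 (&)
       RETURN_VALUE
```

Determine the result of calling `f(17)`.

LOAD_CONST → push 2. Stack: [2]
STORE_FAST m → m=2. Stack: []
LOAD_FAST_LOAD_FAST a,m → push 17,2. Stack: [17, 2]
BINARY_OP - → 17 - 2 = 15. Stack: [15]
STORE_FAST m → m=15. Stack: []
LOAD_FAST m → push 15. Stack: [15]
LOAD_CONST → push 10. Stack: [15, 10]
BINARY_OP ^ → 15 ^ 10 = 5. Stack: [5]
STORE_FAST p → p=5. Stack: []
LOAD_FAST_LOAD_FAST a,p → push 17,5. Stack: [17, 5]
BINARY_OP ^ → 17 ^ 5 = 20. Stack: [20]
LOAD_FAST_LOAD_FAST p,p → push 5,5. Stack: [20, 5, 5]
BINARY_OP - → 5 - 5 = 0. Stack: [20, 0]
BINARY_OP - → 20 - 0 = 20. Stack: [20]
STORE_FAST m → m=20. Stack: []
LOAD_FAST_LOAD_FAST p,p → push 5,5. Stack: [5, 5]
BINARY_OP & → 5 & 5 = 5. Stack: [5]
RETURN_VALUE → return 5.

5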